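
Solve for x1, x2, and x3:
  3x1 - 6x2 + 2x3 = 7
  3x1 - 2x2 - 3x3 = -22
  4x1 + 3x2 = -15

x1 = -3, x2 = -1, x3 = 5

Row-reduce the augmented matrix:
R1 ← R1 / (3).
R2 ← R2 − 3·R1.
R3 ← R3 − 4·R1.
R2 ← R2 / (4).
R1 ← R1 + 2·R2.
R3 ← R3 − 11·R2.
R3 ← R3 / (133/12).
R1 ← R1 + 11/6·R3.
R2 ← R2 + 5/4·R3.
Reading off the reduced rows gives x1 = -3, x2 = -1, x3 = 5.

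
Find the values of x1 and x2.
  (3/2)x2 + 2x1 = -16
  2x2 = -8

x1 = -5, x2 = -4

Row-reduce the augmented matrix:
R1 ← R1 / (2).
R2 ← R2 / (2).
R1 ← R1 − 3/4·R2.
Reading off the reduced rows gives x1 = -5, x2 = -4.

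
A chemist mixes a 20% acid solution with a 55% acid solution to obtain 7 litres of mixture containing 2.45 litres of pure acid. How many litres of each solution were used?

litres of solution A: 4, litres of solution B: 3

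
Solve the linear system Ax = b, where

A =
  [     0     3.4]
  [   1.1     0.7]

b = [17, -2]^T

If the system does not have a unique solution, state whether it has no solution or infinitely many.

x_1 = -5, x_2 = 5

Row-reduce the augmented matrix:
Swap R1 and R2.
R1 ← R1 / (11/10).
R2 ← R2 / (17/5).
R1 ← R1 − 7/11·R2.
Reading off the reduced rows gives x_1 = -5, x_2 = 5.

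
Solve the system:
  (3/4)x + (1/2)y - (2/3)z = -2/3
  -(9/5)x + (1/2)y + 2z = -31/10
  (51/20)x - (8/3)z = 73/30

infinitely many solutions

Row-reduce:
R1 ← R1 / (3/4).
R2 ← R2 + 9/5·R1.
R3 ← R3 − 51/20·R1.
R2 ← R2 / (17/10).
R1 ← R1 − 2/3·R2.
R3 ← R3 + 17/10·R2.
Rank is 2 with 3 unknowns, leaving z free.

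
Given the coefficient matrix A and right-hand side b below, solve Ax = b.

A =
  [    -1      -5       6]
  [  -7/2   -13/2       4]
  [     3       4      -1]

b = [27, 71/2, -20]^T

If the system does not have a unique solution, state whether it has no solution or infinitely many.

Row-reduce:
R1 ← R1 / (-1).
R2 ← R2 + 7/2·R1.
R3 ← R3 − 3·R1.
R2 ← R2 / (11).
R1 ← R1 − 5·R2.
R3 ← R3 + 11·R2.
Row 3 reduces to 0 = 2, a contradiction. The system is inconsistent.

no solution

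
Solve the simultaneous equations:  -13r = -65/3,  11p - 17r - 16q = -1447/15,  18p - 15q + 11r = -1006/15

p = -14/5, q = 7/3, r = 5/3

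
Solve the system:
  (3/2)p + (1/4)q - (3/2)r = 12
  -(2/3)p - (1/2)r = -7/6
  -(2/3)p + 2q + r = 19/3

Row-reduce the augmented matrix:
R1 ← R1 / (3/2).
R2 ← R2 + 2/3·R1.
R3 ← R3 + 2/3·R1.
R2 ← R2 / (1/9).
R1 ← R1 − 1/6·R2.
R3 ← R3 − 19/9·R2.
R3 ← R3 / (45/2).
R1 ← R1 − 3/4·R3.
R2 ← R2 + 21/2·R3.
Reading off the reduced rows gives p = 4, q = 6, r = -3.

p = 4, q = 6, r = -3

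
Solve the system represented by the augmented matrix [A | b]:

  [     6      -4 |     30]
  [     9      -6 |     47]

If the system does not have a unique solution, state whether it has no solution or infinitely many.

no solution

Row-reduce:
R1 ← R1 / (6).
R2 ← R2 − 9·R1.
Row 2 reduces to 0 = 2, a contradiction. The system is inconsistent.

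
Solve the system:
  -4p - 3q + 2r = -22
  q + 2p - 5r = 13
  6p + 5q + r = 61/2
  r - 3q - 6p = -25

no solution

Row-reduce:
R1 ← R1 / (-4).
R2 ← R2 − 2·R1.
R3 ← R3 − 6·R1.
R4 ← R4 + 6·R1.
R2 ← R2 / (-1/2).
R1 ← R1 − 3/4·R2.
R3 ← R3 − 1/2·R2.
R4 ← R4 − 3/2·R2.
Swap R3 and R4.
R3 ← R3 / (-14).
R1 ← R1 + 13/2·R3.
R2 ← R2 − 8·R3.
Row 4 reduces to 0 = -1/2, a contradiction. The system is inconsistent.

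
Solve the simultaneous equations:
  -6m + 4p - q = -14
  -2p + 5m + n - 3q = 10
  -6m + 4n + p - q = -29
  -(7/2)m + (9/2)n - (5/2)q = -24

Row-reduce:
R1 ← R1 / (-6).
R2 ← R2 − 5·R1.
R3 ← R3 + 6·R1.
R4 ← R4 + 7/2·R1.
R3 ← R3 − 4·R2.
R4 ← R4 − 9/2·R2.
R3 ← R3 / (-25/3).
R1 ← R1 + 2/3·R3.
R2 ← R2 − 4/3·R3.
R4 ← R4 + 25/3·R3.
Rank is 3 with 4 unknowns, leaving q free.

infinitely many solutions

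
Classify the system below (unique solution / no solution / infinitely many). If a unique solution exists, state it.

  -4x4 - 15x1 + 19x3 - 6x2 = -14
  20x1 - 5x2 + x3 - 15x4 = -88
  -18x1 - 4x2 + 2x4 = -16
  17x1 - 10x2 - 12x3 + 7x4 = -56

x1 = 0, x2 = 6, x3 = 2, x4 = 4

Row-reduce the augmented matrix:
R1 ← R1 / (-15).
R2 ← R2 − 20·R1.
R3 ← R3 + 18·R1.
R4 ← R4 − 17·R1.
R2 ← R2 / (-13).
R1 ← R1 − 2/5·R2.
R3 ← R3 − 16/5·R2.
R4 ← R4 + 84/5·R2.
R3 ← R3 / (-3182/195).
R1 ← R1 + 89/195·R3.
R2 ← R2 + 79/39·R3.
R4 ← R4 + 4777/195·R3.
R4 ← R4 / (41444/1591).
R1 ← R1 + 651/1591·R4.
R2 ← R2 − 2134/1591·R4.
R3 ← R3 + 175/1591·R4.
Reading off the reduced rows gives x1 = 0, x2 = 6, x3 = 2, x4 = 4.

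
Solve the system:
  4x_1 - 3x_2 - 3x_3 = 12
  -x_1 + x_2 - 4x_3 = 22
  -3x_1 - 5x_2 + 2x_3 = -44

Row-reduce the augmented matrix:
R1 ← R1 / (4).
R2 ← R2 + 1·R1.
R3 ← R3 + 3·R1.
R2 ← R2 / (1/4).
R1 ← R1 + 3/4·R2.
R3 ← R3 + 29/4·R2.
R3 ← R3 / (-138).
R1 ← R1 + 15·R3.
R2 ← R2 + 19·R3.
Reading off the reduced rows gives x_1 = 3, x_2 = 5, x_3 = -5.

x_1 = 3, x_2 = 5, x_3 = -5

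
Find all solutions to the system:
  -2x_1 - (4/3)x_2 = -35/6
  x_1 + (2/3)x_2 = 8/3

no solution

Row-reduce:
R1 ← R1 / (-2).
R2 ← R2 − 1·R1.
Row 2 reduces to 0 = -1/4, a contradiction. The system is inconsistent.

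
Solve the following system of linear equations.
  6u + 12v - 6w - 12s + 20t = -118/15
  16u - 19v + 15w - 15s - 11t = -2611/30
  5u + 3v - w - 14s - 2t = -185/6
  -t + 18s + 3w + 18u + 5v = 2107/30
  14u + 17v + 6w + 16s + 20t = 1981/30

Row-reduce the augmented matrix:
R1 ← R1 / (6).
R2 ← R2 − 16·R1.
R3 ← R3 − 5·R1.
R4 ← R4 − 18·R1.
R5 ← R5 − 14·R1.
R2 ← R2 / (-51).
R1 ← R1 − 2·R2.
R3 ← R3 + 7·R2.
R4 ← R4 + 31·R2.
R5 ← R5 + 11·R2.
R3 ← R3 / (-13/51).
R1 ← R1 − 11/51·R3.
R2 ← R2 + 31/51·R3.
R4 ← R4 − 110/51·R3.
R5 ← R5 − 679/51·R3.
R4 ← R4 / (-129/13).
R1 ← R1 + 87/13·R4.
R2 ← R2 − 192/13·R4.
R3 ← R3 − 323/13·R4.
R5 ← R5 + 3776/13·R4.
R5 ← R5 / (987112/387).
R1 ← R1 − 8177/129·R5.
R2 ← R2 + 16996/129·R5.
R3 ← R3 + 86935/387·R5.
R4 ← R4 − 4100/387·R5.
Reading off the reduced rows gives u = 4/5, v = 3/2, w = -2, s = 3, t = -1/3.

u = 4/5, v = 3/2, w = -2, s = 3, t = -1/3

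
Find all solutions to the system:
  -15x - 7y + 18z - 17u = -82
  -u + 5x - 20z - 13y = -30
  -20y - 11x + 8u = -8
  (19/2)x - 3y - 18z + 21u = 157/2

no solution

Row-reduce:
R1 ← R1 / (-15).
R2 ← R2 − 5·R1.
R3 ← R3 + 11·R1.
R4 ← R4 − 19/2·R1.
R2 ← R2 / (-46/3).
R1 ← R1 − 7/15·R2.
R3 ← R3 + 223/15·R2.
R4 ← R4 + 223/30·R2.
R3 ← R3 / (43/115).
R1 ← R1 + 187/115·R3.
R2 ← R2 − 21/23·R3.
R4 ← R4 − 43/230·R3.
Row 4 reduces to 0 = 1/2, a contradiction. The system is inconsistent.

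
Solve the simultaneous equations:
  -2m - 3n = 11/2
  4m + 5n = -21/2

m = -2, n = -1/2

Row-reduce the augmented matrix:
R1 ← R1 / (-2).
R2 ← R2 − 4·R1.
R2 ← R2 / (-1).
R1 ← R1 − 3/2·R2.
Reading off the reduced rows gives m = -2, n = -1/2.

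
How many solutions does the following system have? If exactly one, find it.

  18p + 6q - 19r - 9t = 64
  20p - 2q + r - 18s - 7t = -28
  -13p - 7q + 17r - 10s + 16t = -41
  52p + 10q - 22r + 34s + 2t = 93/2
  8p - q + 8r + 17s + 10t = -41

no solution

Row-reduce:
R1 ← R1 / (18).
R2 ← R2 − 20·R1.
R3 ← R3 + 13·R1.
R4 ← R4 − 52·R1.
R5 ← R5 − 8·R1.
R2 ← R2 / (-26/3).
R1 ← R1 − 1/3·R2.
R3 ← R3 + 8/3·R2.
R4 ← R4 + 22/3·R2.
R5 ← R5 + 11/3·R2.
R3 ← R3 / (-275/78).
R1 ← R1 + 8/39·R3.
R2 ← R2 + 199/78·R3.
R4 ← R4 − 553/39·R3.
R5 ← R5 − 553/78·R3.
R4 ← R4 / (8604/275).
R1 ← R1 + 119/275·R4.
R2 ← R2 − 1459/275·R4.
R3 ← R3 − 348/275·R4.
R5 ← R5 − 4302/275·R4.
Row 5 reduces to 0 = -1/4, a contradiction. The system is inconsistent.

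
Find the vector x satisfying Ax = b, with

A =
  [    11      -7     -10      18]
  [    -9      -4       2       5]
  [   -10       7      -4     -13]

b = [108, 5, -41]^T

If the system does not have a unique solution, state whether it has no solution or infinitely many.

infinitely many solutions

Row-reduce:
R1 ← R1 / (11).
R2 ← R2 + 9·R1.
R3 ← R3 + 10·R1.
R2 ← R2 / (-107/11).
R1 ← R1 + 7/11·R2.
R3 ← R3 − 7/11·R2.
R3 ← R3 / (-1444/107).
R1 ← R1 + 54/107·R3.
R2 ← R2 − 68/107·R3.
Rank is 3 with 4 unknowns, leaving x_4 free.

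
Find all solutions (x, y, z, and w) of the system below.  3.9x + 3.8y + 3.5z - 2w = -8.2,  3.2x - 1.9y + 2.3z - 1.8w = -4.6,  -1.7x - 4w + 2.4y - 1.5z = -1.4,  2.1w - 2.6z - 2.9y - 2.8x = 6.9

Row-reduce the augmented matrix:
R1 ← R1 / (39/10).
R2 ← R2 − 16/5·R1.
R3 ← R3 + 17/10·R1.
R4 ← R4 + 14/5·R1.
R2 ← R2 / (-1957/390).
R1 ← R1 − 38/39·R2.
R3 ← R3 − 791/195·R2.
R4 ← R4 + 67/390·R2.
R3 ← R3 / (-4272/9785).
R1 ← R1 − 81/103·R3.
R2 ← R2 − 223/1957·R3.
R4 ← R4 + 1323/19570·R3.
R4 ← R4 / (257/178).
R1 ← R1 + 850/89·R4.
R2 ← R2 + 340/267·R4.
R3 ← R3 − 3058/267·R4.
Reading off the reduced rows gives x = 2, y = 0, z = -4, w = 1.

x = 2, y = 0, z = -4, w = 1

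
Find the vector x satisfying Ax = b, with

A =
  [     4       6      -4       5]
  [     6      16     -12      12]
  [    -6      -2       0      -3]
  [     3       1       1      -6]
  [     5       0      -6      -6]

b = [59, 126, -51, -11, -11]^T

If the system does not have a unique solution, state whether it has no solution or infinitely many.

Row-reduce the augmented matrix:
R1 ← R1 / (4).
R2 ← R2 − 6·R1.
R3 ← R3 + 6·R1.
R4 ← R4 − 3·R1.
R5 ← R5 − 5·R1.
R2 ← R2 / (7).
R1 ← R1 − 3/2·R2.
R3 ← R3 − 7·R2.
R4 ← R4 + 7/2·R2.
R5 ← R5 + 15/2·R2.
Swap R3 and R4.
R1 ← R1 − 2/7·R3.
R2 ← R2 + 6/7·R3.
R5 ← R5 + 52/7·R3.
Swap R4 and R5.
R4 ← R4 / (-442/7).
R1 ← R1 − 17/7·R4.
R2 ← R2 + 81/14·R4.
R3 ← R3 + 15/2·R4.
R5 reduces to 0 = 0, so the extra equation is consistent.
Reading off the reduced rows gives x_1 = 5, x_2 = 3, x_3 = 1, x_4 = 5.

x_1 = 5, x_2 = 3, x_3 = 1, x_4 = 5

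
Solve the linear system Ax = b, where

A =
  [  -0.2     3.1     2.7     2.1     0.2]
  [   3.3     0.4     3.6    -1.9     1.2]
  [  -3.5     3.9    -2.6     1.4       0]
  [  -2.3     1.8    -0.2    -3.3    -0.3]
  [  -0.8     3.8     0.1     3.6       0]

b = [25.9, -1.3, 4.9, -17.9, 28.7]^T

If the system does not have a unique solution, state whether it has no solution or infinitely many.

Row-reduce the augmented matrix:
R1 ← R1 / (-1/5).
R2 ← R2 − 33/10·R1.
R3 ← R3 + 7/2·R1.
R4 ← R4 + 23/10·R1.
R5 ← R5 + 4/5·R1.
R2 ← R2 / (1031/20).
R1 ← R1 + 31/2·R2.
R3 ← R3 + 1007/20·R2.
R4 ← R4 + 677/20·R2.
R5 ← R5 + 43/5·R2.
R3 ← R3 / (-29083/10310).
R1 ← R1 − 1008/1031·R3.
R2 ← R2 − 963/1031·R3.
R4 ← R4 − 1894/5155·R3.
R5 ← R5 + 27499/10310·R3.
R4 ← R4 / (-928162/145415).
R1 ← R1 + 52877/29083·R4.
R2 ← R2 + 13903/29083·R4.
R3 ← R3 − 34666/29083·R4.
R5 ← R5 − 111762/29083·R4.
R5 ← R5 / (-2839653/4640810).
R1 ← R1 − 982063/1856324·R5.
R2 ← R2 − 646773/1856324·R5.
R3 ← R3 + 212843/928162·R5.
R4 ← R4 + 137127/1856324·R5.
Reading off the reduced rows gives x_1 = 1, x_2 = 2, x_3 = 3, x_4 = 6, x_5 = -4.

x_1 = 1, x_2 = 2, x_3 = 3, x_4 = 6, x_5 = -4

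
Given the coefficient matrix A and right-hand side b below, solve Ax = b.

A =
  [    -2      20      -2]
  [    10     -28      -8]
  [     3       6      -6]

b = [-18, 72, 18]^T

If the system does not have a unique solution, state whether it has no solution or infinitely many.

Row-reduce:
R1 ← R1 / (-2).
R2 ← R2 − 10·R1.
R3 ← R3 − 3·R1.
R2 ← R2 / (72).
R1 ← R1 + 10·R2.
R3 ← R3 − 36·R2.
Rank is 2 with 3 unknowns, leaving x_3 free.

infinitely many solutions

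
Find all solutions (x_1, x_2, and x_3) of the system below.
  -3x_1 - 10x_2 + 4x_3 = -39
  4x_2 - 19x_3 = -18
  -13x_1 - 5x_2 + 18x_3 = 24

Row-reduce the augmented matrix:
R1 ← R1 / (-3).
R3 ← R3 + 13·R1.
R2 ← R2 / (4).
R1 ← R1 − 10/3·R2.
R3 ← R3 − 115/3·R2.
R3 ← R3 / (731/4).
R1 ← R1 − 29/2·R3.
R2 ← R2 + 19/4·R3.
Reading off the reduced rows gives x_1 = -1, x_2 = 5, x_3 = 2.

x_1 = -1, x_2 = 5, x_3 = 2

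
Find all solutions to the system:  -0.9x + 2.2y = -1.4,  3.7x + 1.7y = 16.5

x = 4, y = 1

Row-reduce the augmented matrix:
R1 ← R1 / (-9/10).
R2 ← R2 − 37/10·R1.
R2 ← R2 / (967/90).
R1 ← R1 + 22/9·R2.
Reading off the reduced rows gives x = 4, y = 1.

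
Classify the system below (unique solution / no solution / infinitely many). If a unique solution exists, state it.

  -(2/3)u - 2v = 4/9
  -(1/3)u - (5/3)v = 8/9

u = 7/3, v = -1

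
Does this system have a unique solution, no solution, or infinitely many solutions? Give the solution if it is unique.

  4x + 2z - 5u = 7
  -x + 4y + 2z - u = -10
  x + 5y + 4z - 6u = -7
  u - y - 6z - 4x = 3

Row-reduce the augmented matrix:
R1 ← R1 / (4).
R2 ← R2 + 1·R1.
R3 ← R3 − 1·R1.
R4 ← R4 + 4·R1.
R2 ← R2 / (4).
R3 ← R3 − 5·R2.
R4 ← R4 + 1·R2.
R3 ← R3 / (3/8).
R1 ← R1 − 1/2·R3.
R2 ← R2 − 5/8·R3.
R4 ← R4 + 27/8·R3.
R4 ← R4 / (-22).
R1 ← R1 − 4/3·R4.
R2 ← R2 − 8/3·R4.
R3 ← R3 + 31/6·R4.
Reading off the reduced rows gives x = 1, y = -2, z = -1, u = -1.

x = 1, y = -2, z = -1, u = -1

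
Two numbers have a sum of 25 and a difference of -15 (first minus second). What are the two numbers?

first number: 5, second number: 20

Let x = first number, y = second number.
  y + x = 25
  x - y = -15
From equation 1: x = 25 − y.
Substitute into equation 2 and solve: y = 20.
Then x = 5.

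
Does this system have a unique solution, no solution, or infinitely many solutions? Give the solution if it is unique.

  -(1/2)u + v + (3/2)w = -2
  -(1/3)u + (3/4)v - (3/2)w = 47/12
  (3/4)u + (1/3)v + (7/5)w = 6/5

u = 4, v = 3, w = -2

Row-reduce the augmented matrix:
R1 ← R1 / (-1/2).
R2 ← R2 + 1/3·R1.
R3 ← R3 − 3/4·R1.
R2 ← R2 / (1/12).
R1 ← R1 + 2·R2.
R3 ← R3 − 11/6·R2.
R3 ← R3 / (1173/20).
R1 ← R1 + 63·R3.
R2 ← R2 + 30·R3.
Reading off the reduced rows gives u = 4, v = 3, w = -2.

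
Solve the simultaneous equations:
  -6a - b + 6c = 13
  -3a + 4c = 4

infinitely many solutions

Row-reduce:
R1 ← R1 / (-6).
R2 ← R2 + 3·R1.
R2 ← R2 / (1/2).
R1 ← R1 − 1/6·R2.
Rank is 2 with 3 unknowns, leaving c free.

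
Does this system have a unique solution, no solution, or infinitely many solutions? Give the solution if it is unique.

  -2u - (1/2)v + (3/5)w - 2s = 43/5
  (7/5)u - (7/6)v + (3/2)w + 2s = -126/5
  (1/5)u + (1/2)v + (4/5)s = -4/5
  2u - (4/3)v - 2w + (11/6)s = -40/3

Row-reduce the augmented matrix:
R1 ← R1 / (-2).
R2 ← R2 − 7/5·R1.
R3 ← R3 − 1/5·R1.
R4 ← R4 − 2·R1.
R2 ← R2 / (-91/60).
R1 ← R1 − 1/4·R2.
R3 ← R3 − 9/20·R2.
R4 ← R4 + 11/6·R2.
R3 ← R3 / (573/910).
R1 ← R1 − 3/182·R3.
R2 ← R2 + 576/455·R3.
R4 ← R4 + 1693/455·R3.
R4 ← R4 / (21233/5730).
R1 ← R1 − 206/191·R4.
R2 ← R2 − 1116/955·R4.
R3 ← R3 − 236/191·R4.
Reading off the reduced rows gives u = -3, v = 6, w = -4, s = -4.

u = -3, v = 6, w = -4, s = -4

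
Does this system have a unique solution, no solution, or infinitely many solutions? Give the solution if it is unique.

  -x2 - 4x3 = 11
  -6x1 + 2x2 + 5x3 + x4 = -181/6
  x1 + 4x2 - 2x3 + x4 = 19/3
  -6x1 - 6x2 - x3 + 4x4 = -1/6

x1 = 3, x2 = -1, x3 = -5/2, x4 = 7/3

Row-reduce the augmented matrix:
Swap R1 and R2.
R1 ← R1 / (-6).
R3 ← R3 − 1·R1.
R4 ← R4 + 6·R1.
R2 ← R2 / (-1).
R1 ← R1 + 1/3·R2.
R3 ← R3 − 13/3·R2.
R4 ← R4 + 8·R2.
R3 ← R3 / (-37/2).
R1 ← R1 − 1/2·R3.
R2 ← R2 − 4·R3.
R4 ← R4 − 26·R3.
R4 ← R4 / (515/111).
R1 ← R1 + 5/37·R4.
R2 ← R2 − 28/111·R4.
R3 ← R3 + 7/111·R4.
Reading off the reduced rows gives x1 = 3, x2 = -1, x3 = -5/2, x4 = 7/3.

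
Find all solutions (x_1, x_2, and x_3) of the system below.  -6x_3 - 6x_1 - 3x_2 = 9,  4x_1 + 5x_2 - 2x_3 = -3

Row-reduce:
R1 ← R1 / (-6).
R2 ← R2 − 4·R1.
R2 ← R2 / (3).
R1 ← R1 − 1/2·R2.
Rank is 2 with 3 unknowns, leaving x_3 free.

infinitely many solutions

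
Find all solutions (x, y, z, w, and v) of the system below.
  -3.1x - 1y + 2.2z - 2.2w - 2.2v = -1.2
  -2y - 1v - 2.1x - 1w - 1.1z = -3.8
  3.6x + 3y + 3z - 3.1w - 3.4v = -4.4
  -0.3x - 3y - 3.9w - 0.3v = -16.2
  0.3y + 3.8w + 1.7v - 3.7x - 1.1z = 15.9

x = -2, y = 3, z = 0, w = 2, v = 0

Row-reduce the augmented matrix:
R1 ← R1 / (-31/10).
R2 ← R2 + 21/10·R1.
R3 ← R3 − 18/5·R1.
R4 ← R4 + 3/10·R1.
R5 ← R5 + 37/10·R1.
R2 ← R2 / (-41/31).
R1 ← R1 − 10/31·R2.
R3 ← R3 − 57/31·R2.
R4 ← R4 + 90/31·R2.
R5 ← R5 − 463/310·R2.
R3 ← R3 / (801/410).
R1 ← R1 + 55/41·R3.
R2 ← R2 − 803/410·R3.
R4 ← R4 − 1122/205·R3.
R5 ← R5 + 27269/4100·R3.
R4 ← R4 / (24481/2670).
R1 ← R1 + 2071/801·R4.
R2 ← R2 − 7393/1602·R4.
R3 ← R3 + 2039/801·R4.
R5 ← R5 + 31883/3204·R4.
R5 ← R5 / (4156623/2448100).
R1 ← R1 − 25611/24481·R5.
R2 ← R2 + 473511/244810·R5.
R3 ← R3 − 26421/24481·R5.
R4 ← R4 − 36337/24481·R5.
Reading off the reduced rows gives x = -2, y = 3, z = 0, w = 2, v = 0.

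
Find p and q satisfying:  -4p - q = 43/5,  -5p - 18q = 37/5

Row-reduce the augmented matrix:
R1 ← R1 / (-4).
R2 ← R2 + 5·R1.
R2 ← R2 / (-67/4).
R1 ← R1 − 1/4·R2.
Reading off the reduced rows gives p = -11/5, q = 1/5.

p = -11/5, q = 1/5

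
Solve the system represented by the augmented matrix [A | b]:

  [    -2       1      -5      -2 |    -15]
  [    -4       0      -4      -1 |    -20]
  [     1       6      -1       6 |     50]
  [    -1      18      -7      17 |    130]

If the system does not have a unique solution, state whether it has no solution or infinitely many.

infinitely many solutions

Row-reduce:
R1 ← R1 / (-2).
R2 ← R2 + 4·R1.
R3 ← R3 − 1·R1.
R4 ← R4 + 1·R1.
R2 ← R2 / (-2).
R1 ← R1 + 1/2·R2.
R3 ← R3 − 13/2·R2.
R4 ← R4 − 35/2·R2.
R3 ← R3 / (16).
R1 ← R1 − 1·R3.
R2 ← R2 + 3·R3.
R4 ← R4 − 48·R3.
Rank is 3 with 4 unknowns, leaving x_4 free.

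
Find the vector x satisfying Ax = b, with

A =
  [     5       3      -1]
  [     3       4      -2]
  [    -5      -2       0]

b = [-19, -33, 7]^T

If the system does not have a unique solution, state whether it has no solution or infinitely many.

Row-reduce the augmented matrix:
R1 ← R1 / (5).
R2 ← R2 − 3·R1.
R3 ← R3 + 5·R1.
R2 ← R2 / (11/5).
R1 ← R1 − 3/5·R2.
R3 ← R3 − 1·R2.
R3 ← R3 / (-4/11).
R1 ← R1 − 2/11·R3.
R2 ← R2 + 7/11·R3.
Reading off the reduced rows gives x_1 = 1, x_2 = -6, x_3 = 6.

x_1 = 1, x_2 = -6, x_3 = 6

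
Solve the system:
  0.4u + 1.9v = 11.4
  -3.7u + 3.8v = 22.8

u = 0, v = 6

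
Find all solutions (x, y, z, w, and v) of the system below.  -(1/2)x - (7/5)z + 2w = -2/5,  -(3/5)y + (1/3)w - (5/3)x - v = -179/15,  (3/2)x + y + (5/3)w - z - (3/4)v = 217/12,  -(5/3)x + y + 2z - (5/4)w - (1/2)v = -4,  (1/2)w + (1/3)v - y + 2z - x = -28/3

Row-reduce the augmented matrix:
R1 ← R1 / (-1/2).
R2 ← R2 + 5/3·R1.
R3 ← R3 − 3/2·R1.
R4 ← R4 + 5/3·R1.
R5 ← R5 + 1·R1.
R2 ← R2 / (-3/5).
R3 ← R3 − 1·R2.
R4 ← R4 − 1·R2.
R5 ← R5 + 1·R2.
R3 ← R3 / (116/45).
R1 ← R1 − 14/5·R3.
R2 ← R2 + 70/9·R3.
R4 ← R4 − 130/9·R3.
R5 ← R5 + 134/45·R3.
R4 ← R4 / (-265/116).
R1 ← R1 + 25/29·R4.
R2 ← R2 − 160/87·R4.
R3 ← R3 + 65/58·R4.
R5 ← R5 − 647/174·R4.
R5 ← R5 / (37573/2120).
R1 ← R1 + 707/424·R5.
R2 ← R2 − 4493/1272·R5.
R3 ← R3 + 5527/848·R5.
R4 ← R4 + 2639/530·R5.
Reading off the reduced rows gives x = 6, y = 6, z = 1, w = 2, v = -1.

x = 6, y = 6, z = 1, w = 2, v = -1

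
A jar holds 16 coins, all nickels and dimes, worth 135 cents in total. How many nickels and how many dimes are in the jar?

Let n = nickels, d = dimes.
  n + d = 16
  5n + 10d = 135
From equation 1: n = 16 − d.
Substitute into equation 2 and solve: d = 11.
Then n = 5.

nickels: 5, dimes: 11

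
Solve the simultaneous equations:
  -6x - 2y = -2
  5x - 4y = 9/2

x = 1/2, y = -1/2

Row-reduce the augmented matrix:
R1 ← R1 / (-6).
R2 ← R2 − 5·R1.
R2 ← R2 / (-17/3).
R1 ← R1 − 1/3·R2.
Reading off the reduced rows gives x = 1/2, y = -1/2.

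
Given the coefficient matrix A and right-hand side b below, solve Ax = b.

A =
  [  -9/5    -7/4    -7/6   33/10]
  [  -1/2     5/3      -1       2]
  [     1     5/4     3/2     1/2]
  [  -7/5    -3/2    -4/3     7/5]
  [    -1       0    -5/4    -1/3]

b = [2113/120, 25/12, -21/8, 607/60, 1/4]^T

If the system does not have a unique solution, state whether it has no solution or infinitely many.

Row-reduce the augmented matrix:
R1 ← R1 / (-9/5).
R2 ← R2 + 1/2·R1.
R3 ← R3 − 1·R1.
R4 ← R4 + 7/5·R1.
R5 ← R5 + 1·R1.
R2 ← R2 / (155/72).
R1 ← R1 − 35/36·R2.
R3 ← R3 − 5/18·R2.
R4 ← R4 + 5/36·R2.
R5 ← R5 − 35/36·R2.
R3 ← R3 / (262/279).
R1 ← R1 − 266/279·R3.
R2 ← R2 + 146/465·R3.
R4 ← R4 + 131/279·R3.
R5 ← R5 + 331/1116·R3.
Swap R4 and R5.
R4 ← R4 / (-1543/786).
R1 ← R1 + 596/131·R4.
R2 ← R2 − 162/131·R4.
R3 ← R3 − 306/131·R4.
R5 reduces to 0 = 0, so the extra equation is consistent.
Reading off the reduced rows gives x_1 = -5/2, x_2 = -5/2, x_3 = 1, x_4 = 3.

x_1 = -5/2, x_2 = -5/2, x_3 = 1, x_4 = 3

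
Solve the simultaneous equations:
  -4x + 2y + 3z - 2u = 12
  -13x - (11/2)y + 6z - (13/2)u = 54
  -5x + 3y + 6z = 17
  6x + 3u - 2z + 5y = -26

no solution

Row-reduce:
R1 ← R1 / (-4).
R2 ← R2 + 13·R1.
R3 ← R3 + 5·R1.
R4 ← R4 − 6·R1.
R2 ← R2 / (-12).
R1 ← R1 + 1/2·R2.
R3 ← R3 − 1/2·R2.
R4 ← R4 − 8·R2.
R3 ← R3 / (67/32).
R1 ← R1 + 19/32·R3.
R2 ← R2 − 5/16·R3.
Row 4 reduces to 0 = 2, a contradiction. The system is inconsistent.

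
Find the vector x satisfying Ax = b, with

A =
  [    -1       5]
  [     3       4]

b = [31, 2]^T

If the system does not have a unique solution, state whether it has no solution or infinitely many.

From equation 1: x_1 = -31 + 5·x_2.
Substitute into equation 2 and solve: x_2 = 5.
Then x_1 = -6.

x_1 = -6, x_2 = 5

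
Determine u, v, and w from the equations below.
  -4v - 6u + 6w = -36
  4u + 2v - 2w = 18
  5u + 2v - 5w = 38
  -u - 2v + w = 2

u = 5, v = -6, w = -5

Row-reduce the augmented matrix:
R1 ← R1 / (-6).
R2 ← R2 − 4·R1.
R3 ← R3 − 5·R1.
R4 ← R4 + 1·R1.
R2 ← R2 / (-2/3).
R1 ← R1 − 2/3·R2.
R3 ← R3 + 4/3·R2.
R4 ← R4 + 4/3·R2.
R3 ← R3 / (-4).
R1 ← R1 − 1·R3.
R2 ← R2 + 3·R3.
R4 ← R4 + 4·R3.
R4 reduces to 0 = 0, so the extra equation is consistent.
Reading off the reduced rows gives u = 5, v = -6, w = -5.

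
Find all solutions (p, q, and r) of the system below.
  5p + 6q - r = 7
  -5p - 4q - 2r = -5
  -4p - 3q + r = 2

p = -3, q = 4, r = 2

Row-reduce the augmented matrix:
R1 ← R1 / (5).
R2 ← R2 + 5·R1.
R3 ← R3 + 4·R1.
R2 ← R2 / (2).
R1 ← R1 − 6/5·R2.
R3 ← R3 − 9/5·R2.
R3 ← R3 / (29/10).
R1 ← R1 − 8/5·R3.
R2 ← R2 + 3/2·R3.
Reading off the reduced rows gives p = -3, q = 4, r = 2.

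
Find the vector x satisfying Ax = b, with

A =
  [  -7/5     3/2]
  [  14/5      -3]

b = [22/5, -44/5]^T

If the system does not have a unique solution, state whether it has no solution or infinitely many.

infinitely many solutions

Row-reduce:
R1 ← R1 / (-7/5).
R2 ← R2 − 14/5·R1.
Rank is 1 with 2 unknowns, leaving x_2 free.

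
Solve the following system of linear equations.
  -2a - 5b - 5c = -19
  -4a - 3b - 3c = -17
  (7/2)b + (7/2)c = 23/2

no solution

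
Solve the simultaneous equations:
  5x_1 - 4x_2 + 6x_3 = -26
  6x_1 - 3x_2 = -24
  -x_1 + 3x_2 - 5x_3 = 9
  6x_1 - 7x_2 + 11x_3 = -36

Row-reduce:
R1 ← R1 / (5).
R2 ← R2 − 6·R1.
R3 ← R3 + 1·R1.
R4 ← R4 − 6·R1.
R2 ← R2 / (9/5).
R1 ← R1 + 4/5·R2.
R3 ← R3 − 11/5·R2.
R4 ← R4 + 11/5·R2.
R3 ← R3 / (5).
R1 ← R1 + 2·R3.
R2 ← R2 + 4·R3.
R4 ← R4 + 5·R3.
Row 4 reduces to 0 = -1, a contradiction. The system is inconsistent.

no solution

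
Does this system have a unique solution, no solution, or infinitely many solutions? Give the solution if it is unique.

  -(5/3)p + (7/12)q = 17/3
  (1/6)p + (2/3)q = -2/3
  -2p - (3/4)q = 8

no solution

Row-reduce:
R1 ← R1 / (-5/3).
R2 ← R2 − 1/6·R1.
R3 ← R3 + 2·R1.
R2 ← R2 / (29/40).
R1 ← R1 + 7/20·R2.
R3 ← R3 + 29/20·R2.
Row 3 reduces to 0 = 1, a contradiction. The system is inconsistent.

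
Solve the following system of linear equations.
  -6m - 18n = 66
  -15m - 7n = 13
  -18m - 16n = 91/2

no solution

Row-reduce:
R1 ← R1 / (-6).
R2 ← R2 + 15·R1.
R3 ← R3 + 18·R1.
R2 ← R2 / (38).
R1 ← R1 − 3·R2.
R3 ← R3 − 38·R2.
Row 3 reduces to 0 = -1/2, a contradiction. The system is inconsistent.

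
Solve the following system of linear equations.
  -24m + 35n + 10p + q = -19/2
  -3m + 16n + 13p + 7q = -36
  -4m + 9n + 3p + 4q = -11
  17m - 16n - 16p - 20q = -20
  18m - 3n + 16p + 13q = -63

no solution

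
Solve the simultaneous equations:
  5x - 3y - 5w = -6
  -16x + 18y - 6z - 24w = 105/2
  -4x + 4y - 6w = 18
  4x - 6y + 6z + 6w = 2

Row-reduce:
R1 ← R1 / (5).
R2 ← R2 + 16·R1.
R3 ← R3 + 4·R1.
R4 ← R4 − 4·R1.
R2 ← R2 / (42/5).
R1 ← R1 + 3/5·R2.
R3 ← R3 − 8/5·R2.
R4 ← R4 + 18/5·R2.
R3 ← R3 / (8/7).
R1 ← R1 + 3/7·R3.
R2 ← R2 + 5/7·R3.
R4 ← R4 − 24/7·R3.
Row 4 reduces to 0 = 1/2, a contradiction. The system is inconsistent.

no solution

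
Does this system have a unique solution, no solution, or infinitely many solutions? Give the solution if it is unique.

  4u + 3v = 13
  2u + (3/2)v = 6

no solution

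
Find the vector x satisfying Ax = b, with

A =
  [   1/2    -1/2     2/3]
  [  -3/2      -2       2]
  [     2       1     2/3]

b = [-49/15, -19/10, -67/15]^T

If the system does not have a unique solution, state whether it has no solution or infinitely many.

Row-reduce the augmented matrix:
R1 ← R1 / (1/2).
R2 ← R2 + 3/2·R1.
R3 ← R3 − 2·R1.
R2 ← R2 / (-7/2).
R1 ← R1 + 1·R2.
R3 ← R3 − 3·R2.
R3 ← R3 / (10/7).
R1 ← R1 − 4/21·R3.
R2 ← R2 + 8/7·R3.
Reading off the reduced rows gives x_1 = -3, x_2 = 11/5, x_3 = -1.

x_1 = -3, x_2 = 11/5, x_3 = -1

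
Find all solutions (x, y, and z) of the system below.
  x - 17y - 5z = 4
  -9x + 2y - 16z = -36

infinitely many solutions

Row-reduce:
R2 ← R2 + 9·R1.
R2 ← R2 / (-151).
R1 ← R1 + 17·R2.
Rank is 2 with 3 unknowns, leaving z free.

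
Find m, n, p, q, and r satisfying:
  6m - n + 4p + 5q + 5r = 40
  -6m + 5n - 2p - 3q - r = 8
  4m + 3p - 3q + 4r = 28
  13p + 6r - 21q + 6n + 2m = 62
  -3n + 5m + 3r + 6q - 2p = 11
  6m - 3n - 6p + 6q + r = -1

m = 2, n = 6, p = 1, q = 1, r = 5

Row-reduce the augmented matrix:
R1 ← R1 / (6).
R2 ← R2 + 6·R1.
R3 ← R3 − 4·R1.
R4 ← R4 − 2·R1.
R5 ← R5 − 5·R1.
R6 ← R6 − 6·R1.
R2 ← R2 / (4).
R1 ← R1 + 1/6·R2.
R3 ← R3 − 2/3·R2.
R4 ← R4 − 19/3·R2.
R5 ← R5 + 13/6·R2.
R6 ← R6 + 2·R2.
Swap R3 and R4.
R3 ← R3 / (17/2).
R1 ← R1 − 3/4·R3.
R2 ← R2 − 1/2·R3.
R5 ← R5 + 17/4·R3.
R6 ← R6 + 9·R3.
R4 ← R4 / (-20/3).
R1 ← R1 − 163/51·R4.
R2 ← R2 − 103/51·R4.
R3 ← R3 + 155/51·R4.
R5 ← R5 + 10·R4.
R6 ← R6 + 431/17·R4.
Swap R5 and R6.
R5 ← R5 / (-70/17).
R1 ← R1 − 20/17·R5.
R2 ← R2 − 19/17·R5.
R3 ← R3 + 4/17·R5.
R6 reduces to 0 = 0, so the extra equation is consistent.
Reading off the reduced rows gives m = 2, n = 6, p = 1, q = 1, r = 5.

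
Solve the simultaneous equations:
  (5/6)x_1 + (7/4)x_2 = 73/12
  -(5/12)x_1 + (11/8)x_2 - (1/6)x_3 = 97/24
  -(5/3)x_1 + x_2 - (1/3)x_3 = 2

Row-reduce:
R1 ← R1 / (5/6).
R2 ← R2 + 5/12·R1.
R3 ← R3 + 5/3·R1.
R2 ← R2 / (9/4).
R1 ← R1 − 21/10·R2.
R3 ← R3 − 9/2·R2.
Rank is 2 with 3 unknowns, leaving x_3 free.

infinitely many solutions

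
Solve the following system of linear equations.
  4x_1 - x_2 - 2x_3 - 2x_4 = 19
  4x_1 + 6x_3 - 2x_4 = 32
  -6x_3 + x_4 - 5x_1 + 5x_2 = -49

Row-reduce:
R1 ← R1 / (4).
R2 ← R2 − 4·R1.
R3 ← R3 + 5·R1.
R1 ← R1 + 1/4·R2.
R3 ← R3 − 15/4·R2.
R3 ← R3 / (-77/2).
R1 ← R1 − 3/2·R3.
R2 ← R2 − 8·R3.
Rank is 3 with 4 unknowns, leaving x_4 free.

infinitely many solutions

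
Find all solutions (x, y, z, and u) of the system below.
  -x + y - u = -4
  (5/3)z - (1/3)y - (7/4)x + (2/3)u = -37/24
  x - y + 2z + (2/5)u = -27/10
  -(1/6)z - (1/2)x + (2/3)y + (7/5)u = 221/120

x = -1/2, y = -5/2, z = -11/4, u = 2

Row-reduce the augmented matrix:
R1 ← R1 / (-1).
R2 ← R2 + 7/4·R1.
R3 ← R3 − 1·R1.
R4 ← R4 + 1/2·R1.
R2 ← R2 / (-25/12).
R1 ← R1 + 1·R2.
R4 ← R4 − 1/6·R2.
R3 ← R3 / (2).
R1 ← R1 + 4/5·R3.
R2 ← R2 + 4/5·R3.
R4 ← R4 + 1/30·R3.
R4 ← R4 / (25/12).
R1 ← R1 + 2/5·R4.
R2 ← R2 + 7/5·R4.
R3 ← R3 + 3/10·R4.
Reading off the reduced rows gives x = -1/2, y = -5/2, z = -11/4, u = 2.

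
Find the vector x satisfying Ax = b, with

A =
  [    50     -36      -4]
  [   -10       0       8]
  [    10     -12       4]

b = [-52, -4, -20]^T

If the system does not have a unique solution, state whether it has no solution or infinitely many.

infinitely many solutions

Row-reduce:
R1 ← R1 / (50).
R2 ← R2 + 10·R1.
R3 ← R3 − 10·R1.
R2 ← R2 / (-36/5).
R1 ← R1 + 18/25·R2.
R3 ← R3 + 24/5·R2.
Rank is 2 with 3 unknowns, leaving x_3 free.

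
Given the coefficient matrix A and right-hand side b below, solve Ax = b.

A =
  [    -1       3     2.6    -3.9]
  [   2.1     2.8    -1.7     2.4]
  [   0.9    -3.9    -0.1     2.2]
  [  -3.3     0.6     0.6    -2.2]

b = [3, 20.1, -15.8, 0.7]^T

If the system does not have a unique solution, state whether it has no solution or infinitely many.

Row-reduce the augmented matrix:
R1 ← R1 / (-1).
R2 ← R2 − 21/10·R1.
R3 ← R3 − 9/10·R1.
R4 ← R4 + 33/10·R1.
R2 ← R2 / (91/10).
R1 ← R1 + 3·R2.
R3 ← R3 + 6/5·R2.
R4 ← R4 + 93/10·R2.
R3 ← R3 / (6224/2275).
R1 ← R1 + 619/455·R3.
R2 ← R2 − 188/455·R3.
R4 ← R4 + 753/182·R3.
R4 ← R4 / (80513/49792).
R1 ← R1 − 23903/24896·R4.
R2 ← R2 + 2011/6224·R4.
R3 ← R3 + 18869/24896·R4.
Reading off the reduced rows gives x_1 = -1, x_2 = 5, x_3 = -2, x_4 = 2.

x_1 = -1, x_2 = 5, x_3 = -2, x_4 = 2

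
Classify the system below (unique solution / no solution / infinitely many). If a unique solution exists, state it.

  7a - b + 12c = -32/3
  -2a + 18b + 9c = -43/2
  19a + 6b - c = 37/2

a = 1, b = -1/3, c = -3/2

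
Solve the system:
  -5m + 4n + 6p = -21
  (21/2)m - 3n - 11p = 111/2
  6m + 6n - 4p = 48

infinitely many solutions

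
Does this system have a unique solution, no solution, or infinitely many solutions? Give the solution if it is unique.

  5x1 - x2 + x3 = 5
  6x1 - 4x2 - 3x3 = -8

Row-reduce:
R1 ← R1 / (5).
R2 ← R2 − 6·R1.
R2 ← R2 / (-14/5).
R1 ← R1 + 1/5·R2.
Rank is 2 with 3 unknowns, leaving x3 free.

infinitely many solutions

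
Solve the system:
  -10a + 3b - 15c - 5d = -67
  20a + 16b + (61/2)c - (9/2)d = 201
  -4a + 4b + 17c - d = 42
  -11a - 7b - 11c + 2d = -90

Row-reduce:
R1 ← R1 / (-10).
R2 ← R2 − 20·R1.
R3 ← R3 + 4·R1.
R4 ← R4 + 11·R1.
R2 ← R2 / (22).
R1 ← R1 + 3/10·R2.
R3 ← R3 − 14/5·R2.
R4 ← R4 + 103/10·R2.
R3 ← R3 / (2523/110).
R1 ← R1 − 663/440·R3.
R2 ← R2 − 1/44·R3.
R4 ← R4 − 2523/440·R3.
Rank is 3 with 4 unknowns, leaving d free.

infinitely many solutions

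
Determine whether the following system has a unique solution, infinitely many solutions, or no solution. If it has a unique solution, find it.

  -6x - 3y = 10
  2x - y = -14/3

x = -2, y = 2/3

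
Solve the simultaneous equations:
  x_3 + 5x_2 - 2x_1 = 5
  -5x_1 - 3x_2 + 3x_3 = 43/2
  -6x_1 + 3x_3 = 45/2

x_1 = -5/2, x_2 = -1/2, x_3 = 5/2

Row-reduce the augmented matrix:
R1 ← R1 / (-2).
R2 ← R2 + 5·R1.
R3 ← R3 + 6·R1.
R2 ← R2 / (-31/2).
R1 ← R1 + 5/2·R2.
R3 ← R3 + 15·R2.
R3 ← R3 / (-15/31).
R1 ← R1 + 18/31·R3.
R2 ← R2 + 1/31·R3.
Reading off the reduced rows gives x_1 = -5/2, x_2 = -1/2, x_3 = 5/2.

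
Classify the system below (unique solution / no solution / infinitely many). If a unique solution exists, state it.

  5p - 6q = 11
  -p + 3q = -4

p = 1, q = -1

Row-reduce the augmented matrix:
R1 ← R1 / (5).
R2 ← R2 + 1·R1.
R2 ← R2 / (9/5).
R1 ← R1 + 6/5·R2.
Reading off the reduced rows gives p = 1, q = -1.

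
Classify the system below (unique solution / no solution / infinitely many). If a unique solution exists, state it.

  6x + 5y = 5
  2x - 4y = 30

x = 5, y = -5

Row-reduce the augmented matrix:
R1 ← R1 / (6).
R2 ← R2 − 2·R1.
R2 ← R2 / (-17/3).
R1 ← R1 − 5/6·R2.
Reading off the reduced rows gives x = 5, y = -5.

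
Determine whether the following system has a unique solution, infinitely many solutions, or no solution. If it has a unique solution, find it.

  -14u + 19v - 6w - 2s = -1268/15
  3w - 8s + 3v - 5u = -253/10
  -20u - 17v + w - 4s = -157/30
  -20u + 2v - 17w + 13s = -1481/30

u = 2, v = -7/3, w = 3/2, s = 8/5

Row-reduce the augmented matrix:
R1 ← R1 / (-14).
R2 ← R2 + 5·R1.
R3 ← R3 + 20·R1.
R4 ← R4 + 20·R1.
R2 ← R2 / (-53/14).
R1 ← R1 + 19/14·R2.
R3 ← R3 + 309/7·R2.
R4 ← R4 + 176/7·R2.
R3 ← R3 / (-2671/53).
R1 ← R1 + 75/53·R3.
R2 ← R2 + 72/53·R3.
R4 ← R4 + 2257/53·R3.
R4 ← R4 / (-17563/2671).
R1 ← R1 − 1072/2671·R4.
R2 ← R2 + 894/2671·R4.
R3 ← R3 + 4442/2671·R4.
Reading off the reduced rows gives u = 2, v = -7/3, w = 3/2, s = 8/5.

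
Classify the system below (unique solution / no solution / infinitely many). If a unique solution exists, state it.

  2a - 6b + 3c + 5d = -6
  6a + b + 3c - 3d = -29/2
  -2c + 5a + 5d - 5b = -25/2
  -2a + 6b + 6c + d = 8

a = -7/3, b = 1/2, c = 0, d = 1/3

Row-reduce the augmented matrix:
R1 ← R1 / (2).
R2 ← R2 − 6·R1.
R3 ← R3 − 5·R1.
R4 ← R4 + 2·R1.
R2 ← R2 / (19).
R1 ← R1 + 3·R2.
R3 ← R3 − 10·R2.
R3 ← R3 / (-241/38).
R1 ← R1 − 21/38·R3.
R2 ← R2 + 6/19·R3.
R4 ← R4 − 9·R3.
R4 ← R4 / (2121/241).
R1 ← R1 + 41/241·R4.
R2 ← R2 + 252/241·R4.
R3 ← R3 + 75/241·R4.
Reading off the reduced rows gives a = -7/3, b = 1/2, c = 0, d = 1/3.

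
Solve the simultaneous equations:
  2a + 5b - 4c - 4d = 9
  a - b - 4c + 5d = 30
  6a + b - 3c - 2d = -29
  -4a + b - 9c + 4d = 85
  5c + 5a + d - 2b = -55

Row-reduce the augmented matrix:
R1 ← R1 / (2).
R2 ← R2 − 1·R1.
R3 ← R3 − 6·R1.
R4 ← R4 + 4·R1.
R5 ← R5 − 5·R1.
R2 ← R2 / (-7/2).
R1 ← R1 − 5/2·R2.
R3 ← R3 + 14·R2.
R4 ← R4 − 11·R2.
R5 ← R5 + 29/2·R2.
R3 ← R3 / (17).
R1 ← R1 + 24/7·R3.
R2 ← R2 − 4/7·R3.
R4 ← R4 + 163/7·R3.
R5 ← R5 − 163/7·R3.
R4 ← R4 / (-792/119).
R1 ← R1 + 75/119·R4.
R2 ← R2 + 166/119·R4.
R3 ← R3 + 18/17·R4.
R5 ← R5 − 792/119·R4.
R5 reduces to 0 = 0, so the extra equation is consistent.
Reading off the reduced rows gives a = -6, b = 5, c = -4, d = 5.

a = -6, b = 5, c = -4, d = 5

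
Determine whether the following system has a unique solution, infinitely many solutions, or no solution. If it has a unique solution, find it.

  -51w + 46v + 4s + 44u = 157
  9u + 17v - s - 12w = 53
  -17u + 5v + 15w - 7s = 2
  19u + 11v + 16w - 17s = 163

infinitely many solutions

Row-reduce:
R1 ← R1 / (44).
R2 ← R2 − 9·R1.
R3 ← R3 + 17·R1.
R4 ← R4 − 19·R1.
R2 ← R2 / (167/22).
R1 ← R1 − 23/22·R2.
R3 ← R3 − 501/22·R2.
R4 ← R4 + 195/22·R2.
Swap R3 and R4.
R3 ← R3 / (6044/167).
R1 ← R1 + 315/334·R3.
R2 ← R2 + 69/334·R3.
Rank is 3 with 4 unknowns, leaving s free.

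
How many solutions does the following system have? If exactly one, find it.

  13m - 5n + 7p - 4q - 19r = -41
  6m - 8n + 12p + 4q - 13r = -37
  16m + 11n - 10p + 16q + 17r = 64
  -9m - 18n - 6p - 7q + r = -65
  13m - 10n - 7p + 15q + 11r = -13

Row-reduce the augmented matrix:
R1 ← R1 / (13).
R2 ← R2 − 6·R1.
R3 ← R3 − 16·R1.
R4 ← R4 + 9·R1.
R5 ← R5 − 13·R1.
R2 ← R2 / (-74/13).
R1 ← R1 + 5/13·R2.
R3 ← R3 − 223/13·R2.
R4 ← R4 + 279/13·R2.
R5 ← R5 + 5·R2.
R3 ← R3 / (289/37).
R1 ← R1 + 2/37·R3.
R2 ← R2 + 57/37·R3.
R4 ← R4 + 1266/37·R3.
R5 ← R5 + 803/37·R3.
R4 ← R4 / (39599/289).
R1 ← R1 + 126/289·R4.
R2 ← R2 − 1900/289·R4.
R3 ← R3 − 1426/289·R4.
R5 ← R5 − 34955/289·R4.
R5 ← R5 / (22805/79198).
R1 ← R1 + 6643/11314·R5.
R2 ← R2 − 8040/39599·R5.
R3 ← R3 + 75883/79198·R5.
R4 ← R4 − 72167/79198·R5.
Reading off the reduced rows gives m = 1, n = 3, p = 2, q = -1, r = 3.

m = 1, n = 3, p = 2, q = -1, r = 3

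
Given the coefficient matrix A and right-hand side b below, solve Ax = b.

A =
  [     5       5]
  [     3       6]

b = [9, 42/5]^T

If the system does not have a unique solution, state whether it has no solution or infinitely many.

x_1 = 4/5, x_2 = 1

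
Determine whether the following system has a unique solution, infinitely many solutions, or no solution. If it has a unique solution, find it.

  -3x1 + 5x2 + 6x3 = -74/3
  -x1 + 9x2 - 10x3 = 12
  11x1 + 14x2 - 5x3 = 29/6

Row-reduce the augmented matrix:
R1 ← R1 / (-3).
R2 ← R2 + 1·R1.
R3 ← R3 − 11·R1.
R2 ← R2 / (22/3).
R1 ← R1 + 5/3·R2.
R3 ← R3 − 97/3·R2.
R3 ← R3 / (769/11).
R1 ← R1 + 52/11·R3.
R2 ← R2 + 18/11·R3.
Reading off the reduced rows gives x1 = 1, x2 = -4/3, x3 = -5/2.

x1 = 1, x2 = -4/3, x3 = -5/2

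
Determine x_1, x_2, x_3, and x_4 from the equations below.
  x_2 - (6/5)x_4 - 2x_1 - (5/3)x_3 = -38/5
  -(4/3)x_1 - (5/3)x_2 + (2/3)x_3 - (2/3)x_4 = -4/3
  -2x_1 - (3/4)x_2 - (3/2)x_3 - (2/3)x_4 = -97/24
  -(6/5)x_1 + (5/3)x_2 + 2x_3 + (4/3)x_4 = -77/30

Row-reduce the augmented matrix:
R1 ← R1 / (-2).
R2 ← R2 + 4/3·R1.
R3 ← R3 + 2·R1.
R4 ← R4 + 6/5·R1.
R2 ← R2 / (-7/3).
R1 ← R1 + 1/2·R2.
R3 ← R3 + 7/4·R2.
R4 ← R4 − 16/15·R2.
R3 ← R3 / (-7/6).
R1 ← R1 − 19/42·R3.
R2 ← R2 + 16/21·R3.
R4 ← R4 − 1201/315·R3.
R4 ← R4 / (38923/11025).
R1 ← R1 − 1087/1470·R4.
R2 ← R2 + 50/147·R4.
R3 ← R3 + 13/35·R4.
Reading off the reduced rows gives x_1 = 2, x_2 = -3/2, x_3 = 0, x_4 = 7/4.

x_1 = 2, x_2 = -3/2, x_3 = 0, x_4 = 7/4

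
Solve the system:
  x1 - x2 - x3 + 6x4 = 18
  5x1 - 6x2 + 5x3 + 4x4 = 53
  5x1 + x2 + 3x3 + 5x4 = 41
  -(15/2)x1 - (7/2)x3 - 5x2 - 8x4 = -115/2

no solution

Row-reduce:
R2 ← R2 − 5·R1.
R3 ← R3 − 5·R1.
R4 ← R4 + 15/2·R1.
R2 ← R2 / (-1).
R1 ← R1 + 1·R2.
R3 ← R3 − 6·R2.
R4 ← R4 + 25/2·R2.
R3 ← R3 / (68).
R1 ← R1 + 11·R3.
R2 ← R2 + 10·R3.
R4 ← R4 + 136·R3.
Row 4 reduces to 0 = -2, a contradiction. The system is inconsistent.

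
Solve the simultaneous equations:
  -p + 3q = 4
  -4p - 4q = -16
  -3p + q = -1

Row-reduce:
R1 ← R1 / (-1).
R2 ← R2 + 4·R1.
R3 ← R3 + 3·R1.
R2 ← R2 / (-16).
R1 ← R1 + 3·R2.
R3 ← R3 + 8·R2.
Row 3 reduces to 0 = 3, a contradiction. The system is inconsistent.

no solution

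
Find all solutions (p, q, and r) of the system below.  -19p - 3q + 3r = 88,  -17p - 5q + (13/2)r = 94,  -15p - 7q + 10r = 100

infinitely many solutions

Row-reduce:
R1 ← R1 / (-19).
R2 ← R2 + 17·R1.
R3 ← R3 + 15·R1.
R2 ← R2 / (-44/19).
R1 ← R1 − 3/19·R2.
R3 ← R3 + 88/19·R2.
Rank is 2 with 3 unknowns, leaving r free.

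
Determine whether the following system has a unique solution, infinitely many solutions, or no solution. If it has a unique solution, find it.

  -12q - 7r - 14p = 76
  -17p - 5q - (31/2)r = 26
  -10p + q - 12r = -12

infinitely many solutions

Row-reduce:
R1 ← R1 / (-14).
R2 ← R2 + 17·R1.
R3 ← R3 + 10·R1.
R2 ← R2 / (67/7).
R1 ← R1 − 6/7·R2.
R3 ← R3 − 67/7·R2.
Rank is 2 with 3 unknowns, leaving r free.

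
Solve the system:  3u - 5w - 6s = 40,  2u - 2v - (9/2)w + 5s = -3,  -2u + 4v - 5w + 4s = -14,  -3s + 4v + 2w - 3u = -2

no solution

Row-reduce:
R1 ← R1 / (3).
R2 ← R2 − 2·R1.
R3 ← R3 + 2·R1.
R4 ← R4 + 3·R1.
R2 ← R2 / (-2).
R3 ← R3 − 4·R2.
R4 ← R4 − 4·R2.
R3 ← R3 / (-32/3).
R1 ← R1 + 5/3·R3.
R2 ← R2 − 7/12·R3.
R4 ← R4 + 16/3·R3.
Row 4 reduces to 0 = 2, a contradiction. The system is inconsistent.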